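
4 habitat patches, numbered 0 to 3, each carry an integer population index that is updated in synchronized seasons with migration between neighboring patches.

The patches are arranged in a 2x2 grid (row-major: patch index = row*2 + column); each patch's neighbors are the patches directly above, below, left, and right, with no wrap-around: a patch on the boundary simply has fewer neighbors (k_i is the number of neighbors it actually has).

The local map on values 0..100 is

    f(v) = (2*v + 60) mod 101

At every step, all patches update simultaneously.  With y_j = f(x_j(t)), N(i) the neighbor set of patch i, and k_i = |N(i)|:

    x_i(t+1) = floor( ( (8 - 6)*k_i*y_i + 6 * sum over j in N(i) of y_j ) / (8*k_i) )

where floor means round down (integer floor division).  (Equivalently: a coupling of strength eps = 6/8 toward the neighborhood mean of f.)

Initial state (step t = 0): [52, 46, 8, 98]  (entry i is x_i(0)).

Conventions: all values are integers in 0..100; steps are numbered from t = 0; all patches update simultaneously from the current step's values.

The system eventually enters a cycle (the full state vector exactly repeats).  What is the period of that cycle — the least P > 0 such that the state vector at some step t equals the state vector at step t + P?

Simulating step by step:
t=0: [52, 46, 8, 98]
t=1: [63, 56, 62, 61]
t=2: [79, 80, 83, 78]
t=3: [19, 15, 17, 19]
t=4: [93, 96, 97, 93]
t=5: [49, 45, 46, 49]
t=6: [51, 55, 55, 51]
t=7: [67, 63, 63, 67]
t=8: [87, 91, 91, 87]
t=9: [38, 34, 34, 38]
t=10: [29, 33, 33, 29]
t=11: [23, 19, 19, 23]
t=12: [74, 28, 28, 74]
t=13: [12, 8, 8, 12]
t=14: [78, 82, 82, 78]
t=15: [20, 16, 16, 20]
t=16: [94, 98, 98, 94]
t=17: [52, 48, 48, 52]
t=18: [57, 61, 61, 57]
t=19: [79, 75, 75, 79]
t=20: [10, 14, 14, 10]
t=21: [86, 82, 82, 86]
t=22: [24, 28, 28, 24]
t=23: [13, 9, 9, 13]
t=24: [80, 84, 84, 80]
t=25: [24, 20, 20, 24]
t=26: [76, 30, 30, 76]
t=27: [16, 12, 12, 16]
t=28: [86, 90, 90, 86]
t=29: [36, 32, 32, 36]
t=30: [25, 29, 29, 25]
t=31: [15, 11, 11, 15]
t=32: [84, 88, 88, 84]
t=33: [32, 28, 28, 32]
t=34: [17, 21, 21, 17]
t=35: [24, 70, 70, 24]
t=36: [76, 30, 30, 76]

Answer: 10
Key observation: The state at step 26, [76, 30, 30, 76], reappears at step 36 — and no state repeats earlier — so the cycle the system enters has period 10.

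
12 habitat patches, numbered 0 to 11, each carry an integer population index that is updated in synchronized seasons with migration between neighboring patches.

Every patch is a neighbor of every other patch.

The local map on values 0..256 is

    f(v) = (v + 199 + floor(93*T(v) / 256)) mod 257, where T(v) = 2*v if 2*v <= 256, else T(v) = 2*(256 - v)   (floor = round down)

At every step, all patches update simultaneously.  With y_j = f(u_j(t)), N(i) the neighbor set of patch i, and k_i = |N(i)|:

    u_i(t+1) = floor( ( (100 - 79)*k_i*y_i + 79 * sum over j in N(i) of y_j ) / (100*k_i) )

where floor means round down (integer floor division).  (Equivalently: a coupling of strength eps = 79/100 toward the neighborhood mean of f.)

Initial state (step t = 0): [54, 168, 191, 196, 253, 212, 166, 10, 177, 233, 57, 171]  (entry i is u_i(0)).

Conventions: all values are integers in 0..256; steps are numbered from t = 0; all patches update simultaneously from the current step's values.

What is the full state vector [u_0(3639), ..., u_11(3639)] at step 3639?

Simulating step by step:
t=0: [54, 168, 191, 196, 253, 212, 166, 10, 177, 233, 57, 171]
t=1: [142, 161, 162, 162, 165, 163, 161, 167, 162, 164, 143, 162]
t=2: [170, 171, 171, 171, 171, 171, 171, 171, 171, 171, 170, 171]
t=3: [174, 174, 174, 174, 174, 174, 174, 174, 174, 174, 174, 174]
t=4: [175, 175, 175, 175, 175, 175, 175, 175, 175, 175, 175, 175]
t=5: [175, 175, 175, 175, 175, 175, 175, 175, 175, 175, 175, 175]

Answer: [175, 175, 175, 175, 175, 175, 175, 175, 175, 175, 175, 175]
Key observation: The state at step 4, [175, 175, 175, 175, 175, 175, 175, 175, 175, 175, 175, 175], reappears at step 5: the system is in a cycle of period 1 from step 4 on.  Therefore the state at step 3639 equals the state at step 4 + ((3639 - 4) mod 1) = 4, which is [175, 175, 175, 175, 175, 175, 175, 175, 175, 175, 175, 175].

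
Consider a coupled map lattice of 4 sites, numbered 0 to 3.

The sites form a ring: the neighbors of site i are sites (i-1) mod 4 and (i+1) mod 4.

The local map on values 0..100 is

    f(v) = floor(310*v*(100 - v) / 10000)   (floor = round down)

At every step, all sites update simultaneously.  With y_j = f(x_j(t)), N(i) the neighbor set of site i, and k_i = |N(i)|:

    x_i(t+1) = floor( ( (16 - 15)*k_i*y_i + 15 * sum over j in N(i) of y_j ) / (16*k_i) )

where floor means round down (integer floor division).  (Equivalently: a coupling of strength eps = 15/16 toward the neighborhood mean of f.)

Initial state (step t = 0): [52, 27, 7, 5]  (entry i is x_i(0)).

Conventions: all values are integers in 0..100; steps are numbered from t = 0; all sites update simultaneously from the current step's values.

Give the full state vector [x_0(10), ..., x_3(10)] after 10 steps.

Simulating step by step:
t=0: [52, 27, 7, 5]
t=1: [39, 49, 36, 46]
t=2: [76, 72, 76, 72]
t=3: [61, 56, 61, 56]
t=4: [75, 73, 75, 73]
t=5: [60, 58, 60, 58]
t=6: [74, 74, 74, 74]
t=7: [59, 59, 59, 59]
t=8: [74, 74, 74, 74]
t=9: [59, 59, 59, 59]
t=10: [74, 74, 74, 74]

Answer: [74, 74, 74, 74]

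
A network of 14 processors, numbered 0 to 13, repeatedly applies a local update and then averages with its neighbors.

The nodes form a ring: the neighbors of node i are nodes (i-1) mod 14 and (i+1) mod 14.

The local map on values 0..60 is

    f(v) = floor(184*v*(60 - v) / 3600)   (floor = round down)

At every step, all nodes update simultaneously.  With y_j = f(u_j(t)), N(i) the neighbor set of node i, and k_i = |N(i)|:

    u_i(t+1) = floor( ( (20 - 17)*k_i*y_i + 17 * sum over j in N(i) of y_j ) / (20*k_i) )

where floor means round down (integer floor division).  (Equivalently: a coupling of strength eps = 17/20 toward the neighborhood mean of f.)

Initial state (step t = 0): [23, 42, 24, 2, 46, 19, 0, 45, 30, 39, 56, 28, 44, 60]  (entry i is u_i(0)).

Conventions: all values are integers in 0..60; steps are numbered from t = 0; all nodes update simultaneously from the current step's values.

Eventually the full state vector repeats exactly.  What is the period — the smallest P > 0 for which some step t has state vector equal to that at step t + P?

Answer: 2
Key observation: The state at step 4, [42, 42, 42, 42, 42, 43, 43, 43, 43, 43, 43, 43, 43, 43], reappears at step 6 — and no state repeats earlier — so the cycle the system enters has period 2.

Derivation:
t=0: [23, 42, 24, 2, 46, 19, 0, 45, 30, 39, 56, 28, 44, 60]
t=1: [22, 42, 24, 33, 23, 19, 31, 24, 38, 30, 38, 26, 24, 33]
t=2: [41, 42, 41, 43, 42, 43, 42, 43, 44, 42, 44, 43, 44, 43]
t=3: [37, 38, 37, 38, 37, 37, 37, 36, 37, 35, 37, 35, 36, 37]
t=4: [42, 42, 42, 42, 42, 43, 43, 43, 43, 43, 43, 43, 43, 43]
t=5: [37, 38, 38, 38, 37, 37, 37, 37, 37, 37, 37, 37, 37, 37]
t=6: [42, 42, 42, 42, 42, 43, 43, 43, 43, 43, 43, 43, 43, 43]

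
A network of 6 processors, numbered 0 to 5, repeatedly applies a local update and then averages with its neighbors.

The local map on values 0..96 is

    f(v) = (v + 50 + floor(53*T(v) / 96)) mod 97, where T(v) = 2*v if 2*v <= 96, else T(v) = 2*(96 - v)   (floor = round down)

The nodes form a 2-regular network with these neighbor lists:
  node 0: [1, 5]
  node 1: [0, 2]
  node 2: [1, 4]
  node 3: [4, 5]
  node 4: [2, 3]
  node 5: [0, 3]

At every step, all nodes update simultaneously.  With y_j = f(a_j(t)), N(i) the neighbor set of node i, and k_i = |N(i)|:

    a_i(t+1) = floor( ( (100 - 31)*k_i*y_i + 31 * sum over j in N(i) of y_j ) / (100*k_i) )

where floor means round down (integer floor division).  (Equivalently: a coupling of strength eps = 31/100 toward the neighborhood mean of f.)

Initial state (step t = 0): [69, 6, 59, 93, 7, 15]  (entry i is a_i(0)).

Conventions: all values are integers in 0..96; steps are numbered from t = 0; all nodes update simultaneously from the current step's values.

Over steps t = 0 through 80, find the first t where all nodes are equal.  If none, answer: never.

Answer: 3
Key observation: Synchronization is absorbing here: once all nodes are equal they stay equal, and step 3 is the first all-equal step.

Derivation:
t=0: [69, 6, 59, 93, 7, 15]  (not all equal)
t=1: [57, 58, 55, 56, 59, 71]  (not all equal)
t=2: [52, 52, 52, 52, 52, 51]  (not all equal)
t=3: [53, 53, 53, 53, 53, 53]  (all equal)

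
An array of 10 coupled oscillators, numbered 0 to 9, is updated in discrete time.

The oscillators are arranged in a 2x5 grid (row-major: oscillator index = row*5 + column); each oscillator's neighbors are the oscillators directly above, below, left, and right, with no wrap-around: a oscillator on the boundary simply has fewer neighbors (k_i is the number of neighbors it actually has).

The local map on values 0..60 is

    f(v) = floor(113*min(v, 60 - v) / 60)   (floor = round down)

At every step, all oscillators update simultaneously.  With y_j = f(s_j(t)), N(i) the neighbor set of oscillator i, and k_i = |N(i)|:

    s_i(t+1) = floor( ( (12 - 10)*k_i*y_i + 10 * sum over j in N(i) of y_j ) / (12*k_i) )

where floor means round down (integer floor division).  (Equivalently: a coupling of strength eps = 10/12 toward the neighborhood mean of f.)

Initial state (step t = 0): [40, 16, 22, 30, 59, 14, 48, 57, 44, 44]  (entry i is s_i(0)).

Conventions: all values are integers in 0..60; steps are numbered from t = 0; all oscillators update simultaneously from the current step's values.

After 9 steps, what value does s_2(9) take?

Answer: s_2(9) = 38

Derivation:
t=0: [40, 16, 22, 30, 59, 14, 48, 57, 44, 44]
t=1: [29, 32, 32, 29, 36, 28, 20, 26, 30, 17]
t=2: [52, 48, 51, 51, 43, 46, 48, 48, 46, 47]
t=3: [22, 18, 19, 23, 22, 19, 23, 21, 21, 28]
t=4: [35, 38, 37, 39, 46, 40, 36, 39, 43, 42]
t=5: [40, 44, 40, 34, 34, 44, 40, 39, 36, 29]
t=6: [31, 35, 38, 44, 50, 35, 33, 39, 46, 47]
t=7: [48, 48, 39, 28, 25, 51, 45, 39, 30, 22]
t=8: [19, 28, 37, 48, 46, 23, 26, 40, 46, 49]
t=9: [45, 43, 38, 30, 21, 41, 44, 38, 26, 25]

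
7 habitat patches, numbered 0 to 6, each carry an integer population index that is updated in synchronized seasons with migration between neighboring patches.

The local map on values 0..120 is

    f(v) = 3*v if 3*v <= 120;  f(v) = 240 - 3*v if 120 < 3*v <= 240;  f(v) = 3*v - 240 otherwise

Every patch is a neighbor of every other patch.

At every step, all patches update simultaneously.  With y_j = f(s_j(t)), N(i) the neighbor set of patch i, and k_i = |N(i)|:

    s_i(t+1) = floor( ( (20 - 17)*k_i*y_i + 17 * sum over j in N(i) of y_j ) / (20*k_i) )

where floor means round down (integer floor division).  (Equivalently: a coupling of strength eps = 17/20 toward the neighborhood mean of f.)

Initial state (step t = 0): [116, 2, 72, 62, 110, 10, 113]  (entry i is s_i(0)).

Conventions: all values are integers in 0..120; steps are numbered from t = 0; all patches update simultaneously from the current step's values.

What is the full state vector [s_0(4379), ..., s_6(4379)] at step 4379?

Simulating step by step:
t=0: [116, 2, 72, 62, 110, 10, 113]
t=1: [59, 58, 58, 58, 58, 58, 59]
t=2: [65, 65, 65, 65, 65, 65, 65]
t=3: [45, 45, 45, 45, 45, 45, 45]
t=4: [105, 105, 105, 105, 105, 105, 105]
t=5: [75, 75, 75, 75, 75, 75, 75]
t=6: [15, 15, 15, 15, 15, 15, 15]
t=7: [45, 45, 45, 45, 45, 45, 45]

Answer: [45, 45, 45, 45, 45, 45, 45]
Key observation: The state at step 3, [45, 45, 45, 45, 45, 45, 45], reappears at step 7: the system is in a cycle of period 4 from step 3 on.  Therefore the state at step 4379 equals the state at step 3 + ((4379 - 3) mod 4) = 3, which is [45, 45, 45, 45, 45, 45, 45].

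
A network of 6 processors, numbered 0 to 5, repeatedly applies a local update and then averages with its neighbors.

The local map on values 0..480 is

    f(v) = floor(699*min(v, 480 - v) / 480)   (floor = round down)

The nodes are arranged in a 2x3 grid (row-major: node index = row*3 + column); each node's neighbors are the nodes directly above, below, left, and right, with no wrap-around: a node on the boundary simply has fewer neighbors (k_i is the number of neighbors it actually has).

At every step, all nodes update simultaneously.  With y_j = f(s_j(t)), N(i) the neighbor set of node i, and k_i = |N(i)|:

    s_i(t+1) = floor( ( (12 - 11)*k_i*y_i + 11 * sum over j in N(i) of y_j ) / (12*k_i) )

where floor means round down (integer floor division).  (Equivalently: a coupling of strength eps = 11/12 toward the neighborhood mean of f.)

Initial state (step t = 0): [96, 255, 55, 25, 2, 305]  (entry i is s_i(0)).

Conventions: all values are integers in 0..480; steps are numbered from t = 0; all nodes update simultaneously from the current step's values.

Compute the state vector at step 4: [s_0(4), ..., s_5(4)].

Simulating step by step:
t=0: [96, 255, 55, 25, 2, 305]
t=1: [177, 94, 272, 67, 188, 58]
t=2: [128, 265, 126, 251, 119, 270]
t=3: [311, 191, 298, 192, 305, 188]
t=4: [275, 256, 274, 252, 274, 260]

Answer: [275, 256, 274, 252, 274, 260]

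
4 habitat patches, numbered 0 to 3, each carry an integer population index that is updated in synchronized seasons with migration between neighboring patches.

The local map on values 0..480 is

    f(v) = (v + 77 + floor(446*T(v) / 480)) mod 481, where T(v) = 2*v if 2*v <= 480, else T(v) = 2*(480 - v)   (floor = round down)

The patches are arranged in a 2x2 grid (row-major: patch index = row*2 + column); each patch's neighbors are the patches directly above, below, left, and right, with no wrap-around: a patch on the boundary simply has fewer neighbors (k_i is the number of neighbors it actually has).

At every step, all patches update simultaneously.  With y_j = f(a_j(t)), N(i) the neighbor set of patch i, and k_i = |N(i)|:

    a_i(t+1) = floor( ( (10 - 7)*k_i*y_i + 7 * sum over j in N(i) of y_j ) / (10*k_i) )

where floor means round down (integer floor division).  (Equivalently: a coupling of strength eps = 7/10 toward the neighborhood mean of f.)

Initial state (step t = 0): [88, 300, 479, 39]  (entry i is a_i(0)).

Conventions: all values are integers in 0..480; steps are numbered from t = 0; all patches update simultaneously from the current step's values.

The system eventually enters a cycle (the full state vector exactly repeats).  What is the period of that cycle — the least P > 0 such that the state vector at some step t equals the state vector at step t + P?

Simulating step by step:
t=0: [88, 300, 479, 39]
t=1: [205, 249, 203, 163]
t=2: [211, 166, 137, 175]
t=3: [248, 124, 243, 217]
t=4: [331, 301, 255, 313]
t=5: [235, 216, 228, 240]
t=6: [241, 256, 266, 245]
t=7: [268, 275, 273, 267]
t=8: [253, 255, 256, 253]
t=9: [268, 269, 269, 268]
t=10: [257, 257, 257, 257]
t=11: [267, 267, 267, 267]
t=12: [258, 258, 258, 258]
t=13: [266, 266, 266, 266]
t=14: [259, 259, 259, 259]
t=15: [265, 265, 265, 265]
t=16: [260, 260, 260, 260]
t=17: [264, 264, 264, 264]
t=18: [261, 261, 261, 261]
t=19: [263, 263, 263, 263]
t=20: [262, 262, 262, 262]
t=21: [263, 263, 263, 263]

Answer: 2
Key observation: The state at step 19, [263, 263, 263, 263], reappears at step 21 — and no state repeats earlier — so the cycle the system enters has period 2.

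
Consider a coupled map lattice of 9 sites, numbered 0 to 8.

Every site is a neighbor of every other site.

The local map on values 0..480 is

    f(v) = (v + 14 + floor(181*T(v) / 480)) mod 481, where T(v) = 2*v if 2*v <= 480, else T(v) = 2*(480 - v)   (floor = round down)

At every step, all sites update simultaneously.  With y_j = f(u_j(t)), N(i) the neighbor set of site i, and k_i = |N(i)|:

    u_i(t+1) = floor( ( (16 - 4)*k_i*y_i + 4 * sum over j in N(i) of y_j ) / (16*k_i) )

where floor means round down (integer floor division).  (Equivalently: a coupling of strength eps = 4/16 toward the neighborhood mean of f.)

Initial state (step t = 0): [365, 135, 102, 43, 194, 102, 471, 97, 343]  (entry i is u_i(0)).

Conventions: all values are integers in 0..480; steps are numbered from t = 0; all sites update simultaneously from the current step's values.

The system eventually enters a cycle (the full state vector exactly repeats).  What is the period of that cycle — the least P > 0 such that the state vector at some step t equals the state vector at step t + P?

Simulating step by step:
t=0: [365, 135, 102, 43, 194, 102, 471, 97, 343]
t=1: [402, 248, 206, 132, 323, 206, 75, 200, 399]
t=2: [445, 417, 374, 280, 431, 374, 208, 366, 445]
t=3: [87, 428, 420, 403, 84, 420, 356, 418, 87]
t=4: [208, 89, 433, 431, 205, 433, 422, 433, 208]
t=5: [327, 177, 56, 55, 323, 56, 399, 56, 327]
t=6: [409, 314, 162, 160, 408, 162, 422, 162, 409]
t=7: [453, 436, 325, 322, 453, 325, 455, 325, 453]
t=8: [62, 59, 384, 384, 62, 384, 62, 384, 62]
t=9: [165, 161, 415, 415, 165, 415, 165, 415, 165]
t=10: [324, 319, 450, 450, 324, 450, 324, 450, 324]
t=11: [398, 398, 75, 75, 398, 75, 398, 75, 398]
t=12: [432, 432, 196, 196, 432, 196, 432, 196, 432]
t=13: [45, 45, 301, 301, 45, 301, 45, 301, 45]
t=14: [136, 136, 393, 393, 136, 393, 136, 393, 136]
t=15: [279, 279, 437, 437, 279, 437, 279, 437, 279]
t=16: [388, 388, 71, 71, 388, 71, 388, 71, 388]
t=17: [429, 429, 190, 190, 429, 190, 429, 190, 429]
t=18: [43, 43, 292, 292, 43, 292, 43, 292, 43]
t=19: [133, 133, 391, 391, 133, 391, 133, 391, 133]
t=20: [275, 275, 436, 436, 275, 436, 275, 436, 275]
t=21: [387, 387, 70, 70, 387, 70, 387, 70, 387]
t=22: [429, 429, 188, 188, 429, 188, 429, 188, 429]
t=23: [42, 42, 289, 289, 42, 289, 42, 289, 42]
t=24: [132, 132, 390, 390, 132, 390, 132, 390, 132]
t=25: [273, 273, 435, 435, 273, 435, 273, 435, 273]
t=26: [387, 387, 70, 70, 387, 70, 387, 70, 387]

Answer: 5
Key observation: The state at step 21, [387, 387, 70, 70, 387, 70, 387, 70, 387], reappears at step 26 — and no state repeats earlier — so the cycle the system enters has period 5.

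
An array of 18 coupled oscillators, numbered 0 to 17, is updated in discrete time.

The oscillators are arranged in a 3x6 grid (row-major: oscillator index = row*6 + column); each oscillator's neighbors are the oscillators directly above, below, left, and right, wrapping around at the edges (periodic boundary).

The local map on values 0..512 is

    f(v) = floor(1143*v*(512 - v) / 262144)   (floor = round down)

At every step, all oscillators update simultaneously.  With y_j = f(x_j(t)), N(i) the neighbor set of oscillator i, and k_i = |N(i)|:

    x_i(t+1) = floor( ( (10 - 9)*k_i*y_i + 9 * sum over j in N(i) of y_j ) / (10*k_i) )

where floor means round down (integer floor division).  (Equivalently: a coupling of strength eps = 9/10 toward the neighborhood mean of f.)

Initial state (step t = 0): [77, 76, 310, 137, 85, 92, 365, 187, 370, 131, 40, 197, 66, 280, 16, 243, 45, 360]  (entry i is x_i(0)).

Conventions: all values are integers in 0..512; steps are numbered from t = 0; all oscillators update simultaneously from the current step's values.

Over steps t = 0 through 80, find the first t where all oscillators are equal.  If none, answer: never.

Simulating step by step:
t=0: [77, 76, 310, 137, 85, 92, 365, 187, 370, 131, 40, 197, 66, 280, 16, 243, 45, 360]  (not all equal)
t=1: [166, 231, 169, 232, 142, 199, 205, 226, 200, 206, 173, 189, 215, 156, 244, 155, 180, 171]  (not all equal)
t=2: [273, 258, 277, 252, 263, 251, 269, 269, 272, 263, 257, 263, 257, 277, 255, 272, 246, 267]  (not all equal)
t=3: [284, 283, 284, 284, 285, 284, 284, 284, 284, 284, 285, 285, 284, 284, 283, 284, 284, 285]  (not all equal)
t=4: [282, 282, 282, 282, 282, 282, 282, 282, 282, 282, 282, 282, 282, 282, 282, 282, 282, 282]  (all equal)

Answer: 4
Key observation: Synchronization is absorbing here: once all oscillators are equal they stay equal, and step 4 is the first all-equal step.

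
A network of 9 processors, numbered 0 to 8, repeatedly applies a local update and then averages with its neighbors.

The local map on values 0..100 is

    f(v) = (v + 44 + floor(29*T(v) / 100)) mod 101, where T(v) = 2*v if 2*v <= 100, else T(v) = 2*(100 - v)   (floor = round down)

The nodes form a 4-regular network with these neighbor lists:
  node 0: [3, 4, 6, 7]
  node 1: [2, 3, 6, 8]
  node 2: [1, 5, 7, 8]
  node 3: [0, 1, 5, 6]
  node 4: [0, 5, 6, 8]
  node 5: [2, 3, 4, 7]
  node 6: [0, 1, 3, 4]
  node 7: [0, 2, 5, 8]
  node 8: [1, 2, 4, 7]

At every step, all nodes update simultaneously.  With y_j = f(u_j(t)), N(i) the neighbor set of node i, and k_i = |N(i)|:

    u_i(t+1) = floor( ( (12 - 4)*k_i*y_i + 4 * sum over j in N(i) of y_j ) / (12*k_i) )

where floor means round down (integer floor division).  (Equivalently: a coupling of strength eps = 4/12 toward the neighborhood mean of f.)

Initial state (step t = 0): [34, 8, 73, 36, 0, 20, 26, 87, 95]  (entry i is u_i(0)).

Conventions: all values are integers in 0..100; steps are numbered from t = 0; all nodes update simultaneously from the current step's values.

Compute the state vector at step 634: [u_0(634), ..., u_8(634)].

Answer: [37, 36, 34, 37, 36, 35, 37, 35, 34]
Key observation: The state at step 32, [37, 36, 34, 37, 36, 35, 37, 35, 34], reappears at step 39: the system is in a cycle of period 7 from step 32 on.  Therefore the state at step 634 equals the state at step 32 + ((634 - 32) mod 7) = 32, which is [37, 36, 34, 37, 36, 35, 37, 35, 34].

Derivation:
t=0: [34, 8, 73, 36, 0, 20, 26, 87, 95]
t=1: [86, 58, 38, 92, 54, 67, 81, 44, 40]
t=2: [33, 23, 8, 36, 24, 25, 33, 14, 9]
t=3: [92, 79, 61, 96, 81, 80, 93, 68, 62]
t=4: [38, 33, 27, 39, 35, 33, 39, 29, 28]
t=5: [18, 79, 88, 19, 81, 87, 19, 82, 89]
t=6: [66, 41, 36, 67, 41, 39, 67, 38, 37]
t=7: [24, 17, 67, 25, 9, 14, 25, 13, 10]
t=8: [78, 67, 40, 80, 62, 63, 79, 62, 57]
t=9: [32, 27, 12, 32, 27, 25, 32, 25, 23]
t=10: [92, 84, 69, 92, 86, 82, 92, 81, 79]
t=11: [38, 35, 31, 38, 36, 35, 38, 34, 34]
t=12: [18, 82, 94, 19, 83, 90, 19, 88, 97]
t=13: [66, 42, 39, 67, 42, 40, 67, 40, 39]
t=14: [24, 11, 4, 25, 11, 8, 25, 7, 5]
t=15: [77, 62, 51, 78, 63, 58, 79, 56, 52]
t=16: [31, 27, 22, 31, 27, 25, 32, 24, 23]
t=17: [90, 86, 79, 90, 86, 83, 92, 81, 80]
t=18: [37, 36, 34, 37, 36, 35, 38, 35, 34]
t=19: [17, 83, 97, 17, 83, 90, 18, 90, 97]
t=20: [64, 42, 40, 64, 41, 40, 65, 41, 39]
t=21: [23, 11, 6, 23, 10, 7, 24, 8, 5]
t=22: [76, 62, 53, 76, 61, 57, 77, 57, 53]
t=23: [30, 27, 23, 31, 26, 24, 31, 24, 23]
t=24: [89, 86, 80, 90, 85, 82, 90, 81, 81]
t=25: [37, 36, 34, 37, 36, 35, 37, 35, 35]
t=26: [17, 83, 97, 17, 83, 90, 17, 90, 99]
t=27: [64, 41, 40, 64, 41, 40, 64, 41, 40]
t=28: [23, 10, 6, 23, 10, 7, 23, 8, 6]
t=29: [76, 61, 53, 76, 61, 57, 76, 57, 54]
t=30: [30, 26, 23, 30, 26, 24, 31, 24, 23]
t=31: [89, 85, 80, 89, 85, 82, 90, 81, 80]
t=32: [37, 36, 34, 37, 36, 35, 37, 35, 34]
t=33: [17, 83, 97, 17, 83, 90, 17, 90, 97]
t=34: [64, 41, 40, 64, 41, 40, 64, 41, 39]
t=35: [23, 10, 6, 23, 10, 7, 23, 8, 4]
t=36: [76, 61, 53, 76, 61, 57, 76, 57, 52]
t=37: [30, 26, 23, 30, 26, 24, 31, 24, 22]
t=38: [89, 85, 80, 89, 85, 82, 90, 81, 79]
t=39: [37, 36, 34, 37, 36, 35, 37, 35, 34]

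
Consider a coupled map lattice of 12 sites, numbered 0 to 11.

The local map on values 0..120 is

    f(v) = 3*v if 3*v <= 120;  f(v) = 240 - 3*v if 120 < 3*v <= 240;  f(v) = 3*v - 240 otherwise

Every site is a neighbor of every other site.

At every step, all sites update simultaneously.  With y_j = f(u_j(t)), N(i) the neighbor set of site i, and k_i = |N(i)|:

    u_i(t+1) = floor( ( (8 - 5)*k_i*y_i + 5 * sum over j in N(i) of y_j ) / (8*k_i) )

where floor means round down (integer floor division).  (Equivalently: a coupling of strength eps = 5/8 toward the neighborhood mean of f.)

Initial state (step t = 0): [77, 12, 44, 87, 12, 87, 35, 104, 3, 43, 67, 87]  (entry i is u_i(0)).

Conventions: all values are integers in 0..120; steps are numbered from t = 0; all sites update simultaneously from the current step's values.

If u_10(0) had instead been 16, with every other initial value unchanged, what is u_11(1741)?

Simulating step by step:
t=0: [77, 12, 44, 87, 12, 87, 35, 104, 3, 43, 16, 87]
t=1: [36, 45, 68, 40, 45, 40, 67, 56, 36, 69, 49, 40]
t=2: [94, 93, 71, 98, 93, 98, 72, 83, 94, 70, 89, 98]
t=3: [38, 37, 33, 42, 37, 42, 32, 27, 38, 34, 33, 42]
t=4: [108, 107, 103, 108, 107, 108, 102, 97, 108, 104, 103, 108]
t=5: [78, 77, 73, 78, 77, 78, 72, 67, 78, 74, 73, 78]
t=6: [11, 12, 16, 11, 12, 11, 17, 22, 11, 15, 16, 11]
t=7: [38, 39, 43, 38, 39, 38, 44, 49, 38, 42, 43, 38]
t=8: [112, 113, 111, 112, 113, 112, 110, 105, 112, 112, 111, 112]
t=9: [94, 95, 93, 94, 95, 94, 92, 87, 94, 94, 93, 94]
t=10: [40, 41, 39, 40, 41, 40, 38, 33, 40, 40, 39, 40]
t=11: [117, 116, 116, 117, 116, 117, 115, 111, 117, 117, 116, 117]
t=12: [108, 108, 108, 108, 108, 108, 107, 103, 108, 108, 108, 108]
t=13: [82, 82, 82, 82, 82, 82, 82, 78, 82, 82, 82, 82]
t=14: [6, 6, 6, 6, 6, 6, 6, 6, 6, 6, 6, 6]
t=15: [18, 18, 18, 18, 18, 18, 18, 18, 18, 18, 18, 18]
t=16: [54, 54, 54, 54, 54, 54, 54, 54, 54, 54, 54, 54]
t=17: [78, 78, 78, 78, 78, 78, 78, 78, 78, 78, 78, 78]
t=18: [6, 6, 6, 6, 6, 6, 6, 6, 6, 6, 6, 6]

Answer: u_11(1741) = 78
Key observation: The state at step 14, [6, 6, 6, 6, 6, 6, 6, 6, 6, 6, 6, 6], reappears at step 18: the system is in a cycle of period 4 from step 14 on.  Therefore the state at step 1741 equals the state at step 14 + ((1741 - 14) mod 4) = 17, which is [78, 78, 78, 78, 78, 78, 78, 78, 78, 78, 78, 78].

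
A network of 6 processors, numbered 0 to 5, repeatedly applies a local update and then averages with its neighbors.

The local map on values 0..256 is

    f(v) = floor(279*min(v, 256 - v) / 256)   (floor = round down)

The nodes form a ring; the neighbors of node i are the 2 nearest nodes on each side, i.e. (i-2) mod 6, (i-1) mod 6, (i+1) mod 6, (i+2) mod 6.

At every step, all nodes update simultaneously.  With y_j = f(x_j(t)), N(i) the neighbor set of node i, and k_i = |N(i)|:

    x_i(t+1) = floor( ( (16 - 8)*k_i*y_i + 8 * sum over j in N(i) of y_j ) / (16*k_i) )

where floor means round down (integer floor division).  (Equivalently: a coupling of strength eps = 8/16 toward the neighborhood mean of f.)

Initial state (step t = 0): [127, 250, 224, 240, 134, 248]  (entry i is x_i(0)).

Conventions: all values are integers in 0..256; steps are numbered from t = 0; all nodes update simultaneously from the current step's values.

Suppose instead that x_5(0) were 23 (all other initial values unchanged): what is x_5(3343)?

Answer: x_5(3343) = 127
Key observation: The state at step 20, [138, 138, 138, 138, 138, 138], reappears at step 24: the system is in a cycle of period 4 from step 20 on.  Therefore the state at step 3343 equals the state at step 20 + ((3343 - 20) mod 4) = 23, which is [127, 127, 127, 127, 127, 127].

Derivation:
t=0: [127, 250, 224, 240, 134, 23]
t=1: [93, 29, 53, 33, 92, 49]
t=2: [80, 46, 61, 47, 80, 59]
t=3: [76, 58, 67, 58, 77, 66]
t=4: [77, 67, 72, 67, 77, 71]
t=5: [80, 75, 78, 75, 80, 77]
t=6: [85, 82, 84, 82, 85, 83]
t=7: [91, 89, 90, 89, 91, 90]
t=8: [98, 96, 97, 96, 98, 97]
t=9: [105, 104, 105, 104, 105, 105]
t=10: [113, 113, 113, 113, 113, 113]
t=11: [123, 123, 123, 123, 123, 123]
t=12: [134, 134, 134, 134, 134, 134]
t=13: [132, 132, 132, 132, 132, 132]
t=14: [135, 135, 135, 135, 135, 135]
t=15: [131, 131, 131, 131, 131, 131]
t=16: [136, 136, 136, 136, 136, 136]
t=17: [130, 130, 130, 130, 130, 130]
t=18: [137, 137, 137, 137, 137, 137]
t=19: [129, 129, 129, 129, 129, 129]
t=20: [138, 138, 138, 138, 138, 138]
t=21: [128, 128, 128, 128, 128, 128]
t=22: [139, 139, 139, 139, 139, 139]
t=23: [127, 127, 127, 127, 127, 127]
t=24: [138, 138, 138, 138, 138, 138]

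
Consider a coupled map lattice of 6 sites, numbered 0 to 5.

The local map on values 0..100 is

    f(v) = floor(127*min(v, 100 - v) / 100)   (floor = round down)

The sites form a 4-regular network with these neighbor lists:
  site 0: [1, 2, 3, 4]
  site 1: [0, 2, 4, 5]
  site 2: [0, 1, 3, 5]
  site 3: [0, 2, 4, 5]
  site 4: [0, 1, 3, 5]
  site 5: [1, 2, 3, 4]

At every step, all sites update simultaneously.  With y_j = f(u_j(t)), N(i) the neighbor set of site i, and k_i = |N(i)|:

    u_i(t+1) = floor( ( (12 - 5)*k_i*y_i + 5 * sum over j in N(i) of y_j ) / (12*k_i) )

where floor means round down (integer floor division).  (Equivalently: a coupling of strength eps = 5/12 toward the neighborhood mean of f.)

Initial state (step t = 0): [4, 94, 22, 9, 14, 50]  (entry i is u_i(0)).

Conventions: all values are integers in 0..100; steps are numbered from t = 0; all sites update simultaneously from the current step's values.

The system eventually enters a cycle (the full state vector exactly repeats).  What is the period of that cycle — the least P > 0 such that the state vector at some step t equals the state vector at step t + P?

Answer: 8
Key observation: The state at step 10, [60, 60, 60, 60, 60, 60], reappears at step 18 — and no state repeats earlier — so the cycle the system enters has period 8.

Derivation:
t=0: [4, 94, 22, 9, 14, 50]
t=1: [9, 15, 24, 18, 18, 43]
t=2: [16, 23, 28, 25, 23, 41]
t=3: [24, 31, 34, 32, 30, 43]
t=4: [34, 39, 42, 40, 39, 48]
t=5: [46, 49, 51, 50, 49, 55]
t=6: [59, 61, 61, 61, 61, 59]
t=7: [50, 49, 49, 49, 49, 50]
t=8: [62, 62, 62, 62, 62, 62]
t=9: [48, 48, 48, 48, 48, 48]
t=10: [60, 60, 60, 60, 60, 60]
t=11: [50, 50, 50, 50, 50, 50]
t=12: [63, 63, 63, 63, 63, 63]
t=13: [46, 46, 46, 46, 46, 46]
t=14: [58, 58, 58, 58, 58, 58]
t=15: [53, 53, 53, 53, 53, 53]
t=16: [59, 59, 59, 59, 59, 59]
t=17: [52, 52, 52, 52, 52, 52]
t=18: [60, 60, 60, 60, 60, 60]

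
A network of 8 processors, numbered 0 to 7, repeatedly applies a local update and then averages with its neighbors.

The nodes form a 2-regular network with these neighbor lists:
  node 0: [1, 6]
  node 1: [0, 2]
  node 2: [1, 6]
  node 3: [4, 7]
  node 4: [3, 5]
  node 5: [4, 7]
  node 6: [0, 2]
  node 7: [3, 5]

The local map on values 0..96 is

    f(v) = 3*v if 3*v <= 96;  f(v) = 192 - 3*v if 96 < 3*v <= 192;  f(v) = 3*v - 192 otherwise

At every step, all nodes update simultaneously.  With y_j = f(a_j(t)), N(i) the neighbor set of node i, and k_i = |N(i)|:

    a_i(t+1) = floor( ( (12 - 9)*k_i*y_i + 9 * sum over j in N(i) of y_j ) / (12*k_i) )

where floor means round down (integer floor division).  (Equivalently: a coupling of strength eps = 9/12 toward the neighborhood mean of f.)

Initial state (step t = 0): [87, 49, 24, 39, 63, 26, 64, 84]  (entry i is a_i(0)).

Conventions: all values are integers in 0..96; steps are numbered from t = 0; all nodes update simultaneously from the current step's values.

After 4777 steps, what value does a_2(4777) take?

Simulating step by step:
t=0: [87, 49, 24, 39, 63, 26, 64, 84]
t=1: [34, 64, 34, 42, 58, 43, 52, 72]
t=2: [36, 67, 36, 32, 52, 31, 76, 54]
t=3: [37, 65, 37, 48, 79, 48, 72, 78]
t=4: [30, 61, 30, 44, 47, 44, 66, 46]
t=5: [28, 69, 28, 54, 57, 54, 69, 58]
t=6: [32, 66, 32, 22, 27, 22, 66, 27]
t=7: [28, 73, 28, 77, 69, 77, 73, 69]
t=8: [41, 69, 41, 21, 33, 21, 69, 33]
t=9: [28, 55, 28, 85, 70, 85, 55, 70]
t=10: [41, 69, 41, 29, 51, 29, 69, 51]
t=11: [28, 55, 28, 51, 75, 51, 55, 75]
t=12: [41, 69, 41, 34, 37, 34, 69, 37]
t=13: [28, 55, 28, 83, 87, 83, 55, 87]
t=14: [41, 69, 41, 66, 60, 66, 69, 60]
t=15: [28, 55, 28, 10, 7, 10, 55, 7]
t=16: [41, 69, 41, 23, 27, 23, 69, 27]
t=17: [28, 55, 28, 78, 72, 78, 55, 72]
t=18: [41, 69, 41, 28, 37, 28, 69, 37]
t=19: [28, 55, 28, 81, 83, 81, 55, 83]
t=20: [41, 69, 41, 55, 52, 55, 69, 52]
t=21: [28, 55, 28, 33, 29, 33, 55, 29]
t=22: [41, 69, 41, 88, 91, 88, 69, 91]
t=23: [28, 55, 28, 78, 74, 78, 55, 74]
t=24: [41, 69, 41, 33, 39, 33, 69, 39]
t=25: [28, 55, 28, 79, 88, 79, 55, 88]
t=26: [41, 69, 41, 65, 51, 65, 69, 51]
t=27: [28, 55, 28, 30, 12, 30, 55, 12]
t=28: [41, 69, 41, 49, 76, 49, 69, 76]
t=29: [28, 55, 28, 38, 42, 38, 55, 42]
t=30: [41, 69, 41, 69, 75, 69, 69, 75]
t=31: [28, 55, 28, 28, 19, 28, 55, 19]
t=32: [41, 69, 41, 63, 77, 63, 69, 77]
t=33: [28, 55, 28, 30, 12, 30, 55, 12]

Answer: a_2(4777) = 28
Key observation: The state at step 27, [28, 55, 28, 30, 12, 30, 55, 12], reappears at step 33: the system is in a cycle of period 6 from step 27 on.  Therefore the state at step 4777 equals the state at step 27 + ((4777 - 27) mod 6) = 31, which is [28, 55, 28, 28, 19, 28, 55, 19].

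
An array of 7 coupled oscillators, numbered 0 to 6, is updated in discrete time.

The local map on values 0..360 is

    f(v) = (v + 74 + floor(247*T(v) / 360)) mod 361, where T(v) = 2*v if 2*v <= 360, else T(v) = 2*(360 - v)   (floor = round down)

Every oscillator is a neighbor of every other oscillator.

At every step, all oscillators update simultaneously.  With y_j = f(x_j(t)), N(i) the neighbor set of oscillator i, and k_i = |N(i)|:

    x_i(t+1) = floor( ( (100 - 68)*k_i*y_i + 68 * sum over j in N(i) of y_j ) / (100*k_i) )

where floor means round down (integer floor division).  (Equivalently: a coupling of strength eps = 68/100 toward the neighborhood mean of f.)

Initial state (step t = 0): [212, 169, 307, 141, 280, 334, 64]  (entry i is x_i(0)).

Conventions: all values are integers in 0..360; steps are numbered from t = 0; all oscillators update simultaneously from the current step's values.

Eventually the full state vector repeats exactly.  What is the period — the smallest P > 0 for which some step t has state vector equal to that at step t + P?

Simulating step by step:
t=0: [212, 169, 307, 141, 280, 334, 64]
t=1: [115, 112, 108, 99, 110, 106, 135]
t=2: [299, 298, 296, 292, 297, 295, 235]
t=3: [98, 98, 98, 99, 98, 99, 103]
t=4: [307, 307, 307, 308, 307, 308, 310]
t=5: [91, 91, 91, 91, 91, 91, 91]
t=6: [289, 289, 289, 289, 289, 289, 289]
t=7: [99, 99, 99, 99, 99, 99, 99]
t=8: [308, 308, 308, 308, 308, 308, 308]
t=9: [92, 92, 92, 92, 92, 92, 92]
t=10: [292, 292, 292, 292, 292, 292, 292]
t=11: [98, 98, 98, 98, 98, 98, 98]
t=12: [306, 306, 306, 306, 306, 306, 306]
t=13: [93, 93, 93, 93, 93, 93, 93]
t=14: [294, 294, 294, 294, 294, 294, 294]
t=15: [97, 97, 97, 97, 97, 97, 97]
t=16: [304, 304, 304, 304, 304, 304, 304]
t=17: [93, 93, 93, 93, 93, 93, 93]

Answer: 4
Key observation: The state at step 13, [93, 93, 93, 93, 93, 93, 93], reappears at step 17 — and no state repeats earlier — so the cycle the system enters has period 4.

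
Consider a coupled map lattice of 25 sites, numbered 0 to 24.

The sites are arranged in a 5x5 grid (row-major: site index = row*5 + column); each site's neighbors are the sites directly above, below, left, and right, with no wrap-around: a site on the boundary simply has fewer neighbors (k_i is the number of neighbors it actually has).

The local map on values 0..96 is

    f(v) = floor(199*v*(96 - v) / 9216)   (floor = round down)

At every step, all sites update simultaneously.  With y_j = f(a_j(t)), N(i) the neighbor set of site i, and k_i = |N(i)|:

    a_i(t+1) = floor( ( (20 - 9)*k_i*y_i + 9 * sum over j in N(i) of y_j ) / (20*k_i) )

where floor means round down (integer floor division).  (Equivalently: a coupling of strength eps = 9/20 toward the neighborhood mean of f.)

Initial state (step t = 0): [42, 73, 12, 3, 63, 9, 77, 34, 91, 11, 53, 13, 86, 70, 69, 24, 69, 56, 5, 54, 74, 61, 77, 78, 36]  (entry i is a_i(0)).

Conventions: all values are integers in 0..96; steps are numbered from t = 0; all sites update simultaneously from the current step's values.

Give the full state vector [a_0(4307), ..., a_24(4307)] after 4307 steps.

Simulating step by step:
t=0: [42, 73, 12, 3, 63, 9, 77, 34, 91, 11, 53, 13, 86, 70, 69, 24, 69, 56, 5, 54, 74, 61, 77, 78, 36]
t=1: [38, 34, 24, 14, 30, 28, 30, 33, 17, 24, 38, 28, 27, 30, 38, 38, 39, 37, 23, 40, 37, 41, 35, 29, 42]
t=2: [45, 43, 37, 29, 36, 42, 42, 40, 31, 37, 45, 42, 41, 40, 44, 47, 46, 44, 39, 46, 47, 47, 45, 42, 46]
t=3: [48, 48, 46, 42, 45, 48, 48, 47, 44, 46, 48, 48, 48, 47, 48, 49, 48, 48, 48, 48, 49, 49, 48, 48, 48]
t=4: [49, 49, 48, 48, 48, 49, 49, 49, 48, 49, 49, 49, 49, 49, 49, 49, 49, 49, 49, 49, 49, 49, 49, 49, 49]
t=5: [49, 49, 49, 49, 49, 49, 49, 49, 49, 49, 49, 49, 49, 49, 49, 49, 49, 49, 49, 49, 49, 49, 49, 49, 49]
t=6: [49, 49, 49, 49, 49, 49, 49, 49, 49, 49, 49, 49, 49, 49, 49, 49, 49, 49, 49, 49, 49, 49, 49, 49, 49]

Answer: [49, 49, 49, 49, 49, 49, 49, 49, 49, 49, 49, 49, 49, 49, 49, 49, 49, 49, 49, 49, 49, 49, 49, 49, 49]
Key observation: The state at step 5, [49, 49, 49, 49, 49, 49, 49, 49, 49, 49, 49, 49, 49, 49, 49, 49, 49, 49, 49, 49, 49, 49, 49, 49, 49], reappears at step 6: the system is in a cycle of period 1 from step 5 on.  Therefore the state at step 4307 equals the state at step 5 + ((4307 - 5) mod 1) = 5, which is [49, 49, 49, 49, 49, 49, 49, 49, 49, 49, 49, 49, 49, 49, 49, 49, 49, 49, 49, 49, 49, 49, 49, 49, 49].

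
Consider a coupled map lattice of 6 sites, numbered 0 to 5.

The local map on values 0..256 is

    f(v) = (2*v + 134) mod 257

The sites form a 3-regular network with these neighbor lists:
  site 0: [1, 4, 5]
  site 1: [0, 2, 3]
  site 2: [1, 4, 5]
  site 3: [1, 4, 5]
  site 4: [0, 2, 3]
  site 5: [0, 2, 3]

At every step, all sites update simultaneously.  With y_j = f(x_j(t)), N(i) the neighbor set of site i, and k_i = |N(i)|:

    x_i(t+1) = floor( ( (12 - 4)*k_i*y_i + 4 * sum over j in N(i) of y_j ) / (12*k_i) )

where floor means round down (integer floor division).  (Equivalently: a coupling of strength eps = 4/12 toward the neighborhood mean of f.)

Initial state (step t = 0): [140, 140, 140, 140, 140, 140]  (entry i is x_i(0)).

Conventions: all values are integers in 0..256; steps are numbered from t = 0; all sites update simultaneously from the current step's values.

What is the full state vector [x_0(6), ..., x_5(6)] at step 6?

Answer: [183, 183, 183, 183, 183, 183]

Derivation:
t=0: [140, 140, 140, 140, 140, 140]
t=1: [157, 157, 157, 157, 157, 157]
t=2: [191, 191, 191, 191, 191, 191]
t=3: [2, 2, 2, 2, 2, 2]
t=4: [138, 138, 138, 138, 138, 138]
t=5: [153, 153, 153, 153, 153, 153]
t=6: [183, 183, 183, 183, 183, 183]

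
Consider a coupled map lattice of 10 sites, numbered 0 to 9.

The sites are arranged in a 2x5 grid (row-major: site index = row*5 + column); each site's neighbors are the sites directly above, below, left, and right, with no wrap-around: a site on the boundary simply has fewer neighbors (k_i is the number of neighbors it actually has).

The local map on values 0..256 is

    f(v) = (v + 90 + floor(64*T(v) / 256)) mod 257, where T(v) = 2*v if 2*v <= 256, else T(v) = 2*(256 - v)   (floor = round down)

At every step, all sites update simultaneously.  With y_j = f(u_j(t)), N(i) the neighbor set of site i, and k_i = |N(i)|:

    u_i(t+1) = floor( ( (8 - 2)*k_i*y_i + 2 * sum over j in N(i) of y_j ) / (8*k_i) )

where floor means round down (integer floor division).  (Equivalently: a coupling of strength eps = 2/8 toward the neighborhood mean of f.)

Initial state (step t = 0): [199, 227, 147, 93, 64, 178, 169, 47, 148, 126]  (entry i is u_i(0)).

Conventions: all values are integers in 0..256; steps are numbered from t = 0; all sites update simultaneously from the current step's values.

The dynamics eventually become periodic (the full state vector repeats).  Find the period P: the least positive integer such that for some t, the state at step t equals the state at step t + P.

Simulating step by step:
t=0: [199, 227, 147, 93, 64, 178, 169, 47, 148, 126]
t=1: [60, 67, 64, 193, 170, 50, 57, 129, 60, 44]
t=2: [179, 187, 162, 77, 61, 168, 162, 63, 154, 145]
t=3: [49, 51, 68, 175, 165, 45, 55, 148, 63, 52]
t=4: [162, 168, 164, 70, 59, 159, 158, 71, 158, 154]
t=5: [42, 44, 68, 168, 162, 40, 53, 157, 65, 55]
t=6: [153, 159, 164, 68, 58, 152, 155, 74, 161, 157]
t=7: [37, 39, 68, 165, 161, 37, 51, 160, 66, 56]
t=8: [145, 152, 163, 67, 57, 147, 152, 76, 163, 159]
t=9: [33, 37, 67, 164, 160, 34, 50, 163, 67, 57]
t=10: [140, 149, 161, 67, 58, 143, 151, 76, 164, 160]
t=11: [31, 35, 66, 164, 161, 32, 49, 163, 68, 58]
t=12: [137, 147, 160, 67, 58, 140, 149, 76, 165, 161]
t=13: [29, 34, 66, 164, 161, 31, 48, 162, 68, 58]
t=14: [134, 146, 160, 67, 58, 138, 148, 76, 165, 161]
t=15: [29, 34, 66, 164, 161, 30, 48, 162, 68, 58]
t=16: [134, 146, 160, 67, 58, 138, 148, 76, 165, 161]

Answer: 2
Key observation: The state at step 14, [134, 146, 160, 67, 58, 138, 148, 76, 165, 161], reappears at step 16 — and no state repeats earlier — so the cycle the system enters has period 2.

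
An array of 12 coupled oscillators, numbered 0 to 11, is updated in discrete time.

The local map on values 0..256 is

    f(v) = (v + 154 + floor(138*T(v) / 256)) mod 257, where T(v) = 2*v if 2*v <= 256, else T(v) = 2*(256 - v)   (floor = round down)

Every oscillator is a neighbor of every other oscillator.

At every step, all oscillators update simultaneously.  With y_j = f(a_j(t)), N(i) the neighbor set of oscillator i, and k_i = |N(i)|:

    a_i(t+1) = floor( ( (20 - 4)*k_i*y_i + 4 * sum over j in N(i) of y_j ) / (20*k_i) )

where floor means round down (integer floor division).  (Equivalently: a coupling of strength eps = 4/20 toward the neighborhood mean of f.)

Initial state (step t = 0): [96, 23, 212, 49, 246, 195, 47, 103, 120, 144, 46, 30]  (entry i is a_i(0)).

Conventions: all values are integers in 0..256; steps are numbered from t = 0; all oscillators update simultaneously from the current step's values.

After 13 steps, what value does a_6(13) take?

Simulating step by step:
t=0: [96, 23, 212, 49, 246, 195, 47, 103, 120, 144, 46, 30]
t=1: [114, 196, 161, 238, 158, 161, 235, 125, 153, 165, 233, 208]
t=2: [137, 156, 159, 154, 159, 159, 154, 155, 159, 159, 154, 155]
t=3: [161, 160, 160, 160, 160, 160, 160, 160, 160, 160, 160, 160]
t=4: [160, 160, 160, 160, 160, 160, 160, 160, 160, 160, 160, 160]
t=5: [160, 160, 160, 160, 160, 160, 160, 160, 160, 160, 160, 160]
t=6: [160, 160, 160, 160, 160, 160, 160, 160, 160, 160, 160, 160]
t=7: [160, 160, 160, 160, 160, 160, 160, 160, 160, 160, 160, 160]
t=8: [160, 160, 160, 160, 160, 160, 160, 160, 160, 160, 160, 160]
t=9: [160, 160, 160, 160, 160, 160, 160, 160, 160, 160, 160, 160]
t=10: [160, 160, 160, 160, 160, 160, 160, 160, 160, 160, 160, 160]
t=11: [160, 160, 160, 160, 160, 160, 160, 160, 160, 160, 160, 160]
t=12: [160, 160, 160, 160, 160, 160, 160, 160, 160, 160, 160, 160]
t=13: [160, 160, 160, 160, 160, 160, 160, 160, 160, 160, 160, 160]

Answer: a_6(13) = 160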